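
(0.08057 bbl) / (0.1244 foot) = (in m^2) 0.3378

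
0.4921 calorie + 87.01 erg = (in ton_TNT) 4.921e-10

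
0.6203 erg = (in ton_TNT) 1.483e-17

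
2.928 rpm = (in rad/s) 0.3066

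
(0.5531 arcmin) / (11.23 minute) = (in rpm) 2.28e-06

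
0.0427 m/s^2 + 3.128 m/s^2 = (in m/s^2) 3.171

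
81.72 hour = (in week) 0.4864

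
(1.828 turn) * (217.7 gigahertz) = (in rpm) 2.388e+13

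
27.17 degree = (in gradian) 30.19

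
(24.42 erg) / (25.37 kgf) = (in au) 6.561e-20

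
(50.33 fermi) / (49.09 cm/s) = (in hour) 2.848e-17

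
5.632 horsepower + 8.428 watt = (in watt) 4208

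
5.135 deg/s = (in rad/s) 0.08962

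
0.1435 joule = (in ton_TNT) 3.43e-11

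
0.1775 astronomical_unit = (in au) 0.1775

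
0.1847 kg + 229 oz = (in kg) 6.677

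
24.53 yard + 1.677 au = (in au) 1.677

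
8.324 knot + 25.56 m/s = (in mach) 0.08764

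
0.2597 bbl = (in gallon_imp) 9.082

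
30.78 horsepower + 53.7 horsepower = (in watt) 6.3e+04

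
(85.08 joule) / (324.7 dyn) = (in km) 26.2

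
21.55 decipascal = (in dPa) 21.55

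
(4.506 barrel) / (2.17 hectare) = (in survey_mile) 2.051e-08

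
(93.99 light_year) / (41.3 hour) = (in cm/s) 5.981e+14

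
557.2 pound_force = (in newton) 2479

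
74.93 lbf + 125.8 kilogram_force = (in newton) 1567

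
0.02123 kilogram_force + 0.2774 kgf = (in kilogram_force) 0.2986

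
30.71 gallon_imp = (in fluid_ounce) 4721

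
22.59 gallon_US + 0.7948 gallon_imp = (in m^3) 0.08913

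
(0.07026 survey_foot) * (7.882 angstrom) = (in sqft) 1.817e-10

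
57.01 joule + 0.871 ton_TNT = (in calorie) 8.71e+08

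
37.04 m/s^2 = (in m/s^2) 37.04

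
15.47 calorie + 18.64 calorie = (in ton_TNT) 3.411e-08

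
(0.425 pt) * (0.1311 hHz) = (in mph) 0.004397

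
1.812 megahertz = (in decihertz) 1.812e+07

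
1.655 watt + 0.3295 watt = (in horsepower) 0.002661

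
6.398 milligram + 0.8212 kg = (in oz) 28.97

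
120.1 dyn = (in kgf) 0.0001225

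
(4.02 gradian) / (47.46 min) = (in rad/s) 2.218e-05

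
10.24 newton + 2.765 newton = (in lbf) 2.924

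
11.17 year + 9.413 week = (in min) 5.966e+06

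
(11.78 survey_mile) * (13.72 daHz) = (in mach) 7639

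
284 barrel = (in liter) 4.515e+04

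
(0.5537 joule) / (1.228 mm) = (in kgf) 45.98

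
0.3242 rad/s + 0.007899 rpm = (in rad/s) 0.325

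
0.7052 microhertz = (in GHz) 7.052e-16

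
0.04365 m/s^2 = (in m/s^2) 0.04365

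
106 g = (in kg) 0.106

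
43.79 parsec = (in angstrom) 1.351e+28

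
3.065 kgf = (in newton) 30.06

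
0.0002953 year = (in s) 9313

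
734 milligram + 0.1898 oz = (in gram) 6.115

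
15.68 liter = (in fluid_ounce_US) 530.2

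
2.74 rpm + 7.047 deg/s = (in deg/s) 23.49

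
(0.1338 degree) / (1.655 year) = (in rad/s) 4.474e-11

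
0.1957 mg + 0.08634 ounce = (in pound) 0.005397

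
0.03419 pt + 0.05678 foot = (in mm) 17.32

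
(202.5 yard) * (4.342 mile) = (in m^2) 1.294e+06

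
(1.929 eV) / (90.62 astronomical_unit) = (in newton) 2.28e-32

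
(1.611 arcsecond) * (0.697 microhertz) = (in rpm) 5.198e-11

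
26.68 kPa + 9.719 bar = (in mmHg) 7490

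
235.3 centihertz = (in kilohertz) 0.002353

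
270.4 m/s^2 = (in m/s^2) 270.4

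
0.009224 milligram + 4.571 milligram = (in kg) 4.58e-06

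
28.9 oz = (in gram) 819.3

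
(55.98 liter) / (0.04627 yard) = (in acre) 0.0003269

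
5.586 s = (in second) 5.586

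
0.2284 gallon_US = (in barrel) 0.005438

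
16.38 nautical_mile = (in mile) 18.85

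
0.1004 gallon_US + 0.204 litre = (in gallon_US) 0.1543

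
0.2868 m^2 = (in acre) 7.087e-05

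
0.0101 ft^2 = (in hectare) 9.383e-08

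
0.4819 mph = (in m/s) 0.2154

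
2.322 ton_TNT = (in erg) 9.715e+16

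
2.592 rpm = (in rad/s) 0.2714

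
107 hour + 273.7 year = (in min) 1.439e+08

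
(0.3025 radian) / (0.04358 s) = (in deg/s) 397.7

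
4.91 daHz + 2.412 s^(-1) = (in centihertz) 5151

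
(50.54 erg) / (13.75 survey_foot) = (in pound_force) 2.711e-07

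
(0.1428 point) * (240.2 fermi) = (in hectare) 1.21e-21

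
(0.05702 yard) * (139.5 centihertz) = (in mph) 0.1627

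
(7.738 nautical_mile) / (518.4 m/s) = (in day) 0.00032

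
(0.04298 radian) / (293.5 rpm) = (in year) 4.434e-11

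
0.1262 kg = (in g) 126.2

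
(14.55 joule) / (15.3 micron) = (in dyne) 9.51e+10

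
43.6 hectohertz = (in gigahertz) 4.36e-06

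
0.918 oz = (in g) 26.02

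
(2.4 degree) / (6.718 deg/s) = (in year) 1.133e-08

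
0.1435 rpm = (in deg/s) 0.861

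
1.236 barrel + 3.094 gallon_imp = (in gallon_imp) 46.32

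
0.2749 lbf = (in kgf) 0.1247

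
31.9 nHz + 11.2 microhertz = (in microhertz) 11.23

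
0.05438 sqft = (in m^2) 0.005052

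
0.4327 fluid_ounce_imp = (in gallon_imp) 0.002704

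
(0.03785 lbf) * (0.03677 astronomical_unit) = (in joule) 9.261e+08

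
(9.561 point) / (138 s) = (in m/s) 2.444e-05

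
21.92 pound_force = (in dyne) 9.751e+06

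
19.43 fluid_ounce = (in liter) 0.5746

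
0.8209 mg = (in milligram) 0.8209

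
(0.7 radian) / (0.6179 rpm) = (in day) 0.0001252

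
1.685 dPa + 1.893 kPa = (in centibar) 1.893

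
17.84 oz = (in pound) 1.115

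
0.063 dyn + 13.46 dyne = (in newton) 0.0001352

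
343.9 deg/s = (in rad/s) 6.002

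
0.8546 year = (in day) 311.9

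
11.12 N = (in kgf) 1.134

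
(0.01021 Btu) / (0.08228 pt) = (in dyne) 3.711e+10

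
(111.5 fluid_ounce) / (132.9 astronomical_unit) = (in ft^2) 1.785e-15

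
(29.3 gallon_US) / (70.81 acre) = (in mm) 0.0003871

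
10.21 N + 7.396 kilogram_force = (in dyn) 8.274e+06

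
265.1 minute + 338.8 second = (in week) 0.02686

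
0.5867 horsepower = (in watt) 437.5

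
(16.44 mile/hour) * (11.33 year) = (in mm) 2.626e+12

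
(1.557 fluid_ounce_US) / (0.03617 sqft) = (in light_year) 1.448e-18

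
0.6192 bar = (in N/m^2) 6.192e+04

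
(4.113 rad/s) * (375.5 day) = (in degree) 7.645e+09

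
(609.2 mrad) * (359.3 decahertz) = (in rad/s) 2189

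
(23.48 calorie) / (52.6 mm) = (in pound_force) 419.9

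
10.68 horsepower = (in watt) 7964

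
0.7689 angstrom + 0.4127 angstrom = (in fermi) 1.182e+05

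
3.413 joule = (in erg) 3.413e+07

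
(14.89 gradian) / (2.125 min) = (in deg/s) 0.1051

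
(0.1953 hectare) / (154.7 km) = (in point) 35.79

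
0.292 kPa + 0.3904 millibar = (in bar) 0.00331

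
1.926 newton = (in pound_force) 0.433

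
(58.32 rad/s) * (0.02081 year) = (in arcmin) 1.316e+11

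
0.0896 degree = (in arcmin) 5.376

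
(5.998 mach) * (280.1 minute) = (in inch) 1.351e+09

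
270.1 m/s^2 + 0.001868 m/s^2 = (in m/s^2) 270.1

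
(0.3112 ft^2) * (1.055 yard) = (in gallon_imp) 6.135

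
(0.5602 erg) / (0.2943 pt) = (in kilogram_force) 5.502e-05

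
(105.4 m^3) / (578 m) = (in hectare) 1.824e-05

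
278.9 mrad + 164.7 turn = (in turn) 164.7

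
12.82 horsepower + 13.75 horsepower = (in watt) 1.981e+04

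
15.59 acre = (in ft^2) 6.791e+05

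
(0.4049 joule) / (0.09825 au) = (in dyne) 2.755e-06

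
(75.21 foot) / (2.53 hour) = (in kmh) 0.009061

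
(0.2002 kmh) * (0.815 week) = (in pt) 7.77e+07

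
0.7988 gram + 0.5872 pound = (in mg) 2.671e+05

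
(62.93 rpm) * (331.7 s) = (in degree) 1.252e+05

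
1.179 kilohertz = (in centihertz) 1.179e+05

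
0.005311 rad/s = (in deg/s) 0.3043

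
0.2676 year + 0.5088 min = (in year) 0.2676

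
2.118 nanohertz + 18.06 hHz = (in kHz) 1.806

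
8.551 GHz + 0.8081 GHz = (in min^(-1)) 5.615e+11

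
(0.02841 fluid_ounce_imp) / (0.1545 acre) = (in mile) 8.022e-13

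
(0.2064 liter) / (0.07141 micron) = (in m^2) 2890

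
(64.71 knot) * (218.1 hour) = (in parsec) 8.471e-10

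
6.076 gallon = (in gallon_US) 6.076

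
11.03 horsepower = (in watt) 8225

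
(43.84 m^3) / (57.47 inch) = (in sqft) 323.3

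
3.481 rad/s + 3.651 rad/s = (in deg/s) 408.6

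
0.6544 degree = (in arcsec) 2356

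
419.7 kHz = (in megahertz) 0.4197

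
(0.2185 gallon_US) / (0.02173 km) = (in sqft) 0.0004097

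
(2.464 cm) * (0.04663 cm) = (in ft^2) 0.0001237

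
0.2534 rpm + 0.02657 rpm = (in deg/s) 1.68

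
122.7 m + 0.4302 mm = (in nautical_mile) 0.06625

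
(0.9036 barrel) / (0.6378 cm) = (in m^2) 22.52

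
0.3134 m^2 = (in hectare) 3.134e-05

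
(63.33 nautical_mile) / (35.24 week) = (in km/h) 0.01981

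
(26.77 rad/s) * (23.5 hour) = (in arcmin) 7.786e+09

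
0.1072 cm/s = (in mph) 0.002398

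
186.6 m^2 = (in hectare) 0.01866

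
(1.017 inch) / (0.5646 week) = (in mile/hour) 1.692e-07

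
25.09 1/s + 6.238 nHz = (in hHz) 0.2509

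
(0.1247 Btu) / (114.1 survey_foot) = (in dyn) 3.783e+05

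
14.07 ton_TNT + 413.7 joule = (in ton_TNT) 14.07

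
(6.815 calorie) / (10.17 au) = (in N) 1.874e-11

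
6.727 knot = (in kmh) 12.46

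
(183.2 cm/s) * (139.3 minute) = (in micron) 1.531e+10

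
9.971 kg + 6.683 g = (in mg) 9.978e+06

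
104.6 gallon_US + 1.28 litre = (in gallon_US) 104.9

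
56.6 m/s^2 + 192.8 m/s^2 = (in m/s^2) 249.4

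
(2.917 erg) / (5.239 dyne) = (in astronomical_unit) 3.722e-14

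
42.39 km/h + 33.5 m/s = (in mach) 0.133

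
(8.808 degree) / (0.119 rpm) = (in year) 3.912e-07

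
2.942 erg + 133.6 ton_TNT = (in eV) 3.489e+30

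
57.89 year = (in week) 3019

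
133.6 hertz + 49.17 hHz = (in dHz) 5.051e+04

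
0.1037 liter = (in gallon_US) 0.02739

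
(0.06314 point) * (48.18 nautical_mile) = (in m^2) 1.988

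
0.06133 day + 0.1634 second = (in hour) 1.472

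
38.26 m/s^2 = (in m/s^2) 38.26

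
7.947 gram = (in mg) 7947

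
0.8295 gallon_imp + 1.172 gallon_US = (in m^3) 0.008207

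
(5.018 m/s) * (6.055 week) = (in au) 0.0001228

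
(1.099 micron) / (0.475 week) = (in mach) 1.124e-14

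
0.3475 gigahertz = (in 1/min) 2.085e+10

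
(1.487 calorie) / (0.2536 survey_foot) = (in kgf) 8.208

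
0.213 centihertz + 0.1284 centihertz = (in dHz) 0.03414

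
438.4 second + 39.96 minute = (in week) 0.004689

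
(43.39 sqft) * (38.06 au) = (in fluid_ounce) 7.761e+17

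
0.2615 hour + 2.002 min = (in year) 3.366e-05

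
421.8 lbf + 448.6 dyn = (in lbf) 421.8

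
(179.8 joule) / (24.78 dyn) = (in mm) 7.256e+08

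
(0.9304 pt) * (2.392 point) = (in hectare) 2.77e-11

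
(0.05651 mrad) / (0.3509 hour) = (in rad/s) 4.473e-08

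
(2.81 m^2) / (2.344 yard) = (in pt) 3716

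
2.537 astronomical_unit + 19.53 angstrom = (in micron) 3.795e+17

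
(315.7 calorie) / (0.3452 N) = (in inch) 1.506e+05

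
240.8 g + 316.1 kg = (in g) 3.163e+05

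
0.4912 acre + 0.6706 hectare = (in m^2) 8694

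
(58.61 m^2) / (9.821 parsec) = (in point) 5.482e-13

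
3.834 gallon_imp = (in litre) 17.43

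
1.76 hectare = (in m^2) 1.76e+04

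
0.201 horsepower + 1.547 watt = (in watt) 151.4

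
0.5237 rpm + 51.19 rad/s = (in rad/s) 51.24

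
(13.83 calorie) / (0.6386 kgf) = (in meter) 9.24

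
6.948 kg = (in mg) 6.948e+06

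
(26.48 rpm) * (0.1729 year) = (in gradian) 9.626e+08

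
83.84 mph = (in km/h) 134.9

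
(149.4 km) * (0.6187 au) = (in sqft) 1.488e+17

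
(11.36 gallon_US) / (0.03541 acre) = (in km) 3.001e-07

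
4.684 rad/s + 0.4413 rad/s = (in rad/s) 5.125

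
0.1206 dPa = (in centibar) 1.206e-05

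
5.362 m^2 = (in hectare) 0.0005362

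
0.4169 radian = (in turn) 0.06635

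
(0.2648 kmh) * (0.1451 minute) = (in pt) 1815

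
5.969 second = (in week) 9.869e-06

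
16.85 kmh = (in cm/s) 468.1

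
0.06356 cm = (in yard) 0.0006951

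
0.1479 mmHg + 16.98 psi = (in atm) 1.156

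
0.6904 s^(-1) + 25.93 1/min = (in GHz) 1.123e-09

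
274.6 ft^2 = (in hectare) 0.002551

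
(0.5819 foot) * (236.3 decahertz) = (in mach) 1.231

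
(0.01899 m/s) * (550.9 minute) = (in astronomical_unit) 4.196e-09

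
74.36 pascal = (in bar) 0.0007436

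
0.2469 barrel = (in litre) 39.25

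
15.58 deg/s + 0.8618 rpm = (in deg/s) 20.75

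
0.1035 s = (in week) 1.711e-07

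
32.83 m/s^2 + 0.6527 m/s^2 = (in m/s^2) 33.48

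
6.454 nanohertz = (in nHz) 6.454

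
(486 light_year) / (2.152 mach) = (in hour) 1.743e+12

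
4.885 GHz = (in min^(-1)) 2.931e+11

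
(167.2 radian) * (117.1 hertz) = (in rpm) 1.87e+05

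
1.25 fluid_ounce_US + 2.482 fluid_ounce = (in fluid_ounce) 3.732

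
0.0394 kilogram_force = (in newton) 0.3864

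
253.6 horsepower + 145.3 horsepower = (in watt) 2.975e+05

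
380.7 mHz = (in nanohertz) 3.807e+08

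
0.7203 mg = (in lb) 1.588e-06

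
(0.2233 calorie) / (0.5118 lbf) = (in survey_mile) 0.000255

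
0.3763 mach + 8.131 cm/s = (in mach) 0.3765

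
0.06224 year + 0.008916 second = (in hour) 545.2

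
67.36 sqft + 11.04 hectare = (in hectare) 11.04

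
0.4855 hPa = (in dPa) 485.5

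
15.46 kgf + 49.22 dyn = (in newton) 151.6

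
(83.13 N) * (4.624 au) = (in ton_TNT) 1.374e+04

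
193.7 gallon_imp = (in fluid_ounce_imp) 3.099e+04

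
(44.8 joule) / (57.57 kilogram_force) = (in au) 5.304e-13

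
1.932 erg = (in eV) 1.206e+12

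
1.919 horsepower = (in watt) 1431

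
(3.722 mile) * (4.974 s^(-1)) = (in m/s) 2.979e+04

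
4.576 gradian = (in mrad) 71.88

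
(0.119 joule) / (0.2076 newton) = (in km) 0.0005732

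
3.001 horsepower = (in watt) 2238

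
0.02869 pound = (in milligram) 1.301e+04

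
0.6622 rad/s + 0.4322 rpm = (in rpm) 6.756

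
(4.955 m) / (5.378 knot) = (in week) 2.961e-06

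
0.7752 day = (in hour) 18.6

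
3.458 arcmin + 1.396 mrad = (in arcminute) 8.257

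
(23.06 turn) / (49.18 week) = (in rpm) 4.652e-05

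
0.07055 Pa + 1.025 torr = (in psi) 0.01983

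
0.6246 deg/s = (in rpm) 0.1041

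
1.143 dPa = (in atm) 1.128e-06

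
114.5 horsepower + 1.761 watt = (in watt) 8.538e+04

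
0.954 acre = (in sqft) 4.156e+04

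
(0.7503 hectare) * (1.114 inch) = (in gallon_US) 5.608e+04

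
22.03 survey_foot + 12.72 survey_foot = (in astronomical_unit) 7.08e-11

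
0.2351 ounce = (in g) 6.665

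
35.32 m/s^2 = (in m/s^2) 35.32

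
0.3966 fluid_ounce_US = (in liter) 0.01173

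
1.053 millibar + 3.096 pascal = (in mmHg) 0.813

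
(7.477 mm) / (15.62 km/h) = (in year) 5.464e-11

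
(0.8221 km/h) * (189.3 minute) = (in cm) 2.594e+05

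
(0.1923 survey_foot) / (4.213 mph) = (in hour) 8.645e-06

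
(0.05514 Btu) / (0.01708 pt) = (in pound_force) 2.171e+06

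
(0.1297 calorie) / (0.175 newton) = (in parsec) 1.005e-16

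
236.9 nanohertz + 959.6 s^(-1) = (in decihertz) 9596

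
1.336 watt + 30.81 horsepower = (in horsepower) 30.81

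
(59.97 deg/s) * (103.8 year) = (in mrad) 3.426e+12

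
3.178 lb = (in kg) 1.442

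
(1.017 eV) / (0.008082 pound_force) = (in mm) 4.532e-15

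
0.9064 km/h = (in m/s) 0.2518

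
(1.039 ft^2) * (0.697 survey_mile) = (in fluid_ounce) 3.661e+06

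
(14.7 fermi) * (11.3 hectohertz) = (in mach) 4.878e-14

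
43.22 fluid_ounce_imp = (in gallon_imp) 0.2701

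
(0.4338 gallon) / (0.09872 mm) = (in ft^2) 179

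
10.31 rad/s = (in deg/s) 590.7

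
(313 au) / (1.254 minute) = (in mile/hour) 1.392e+12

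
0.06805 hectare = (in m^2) 680.5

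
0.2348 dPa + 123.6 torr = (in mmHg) 123.6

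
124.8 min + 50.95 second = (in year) 0.0002391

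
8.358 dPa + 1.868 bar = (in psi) 27.09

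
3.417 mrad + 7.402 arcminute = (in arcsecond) 1149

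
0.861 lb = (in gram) 390.5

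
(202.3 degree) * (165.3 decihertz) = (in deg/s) 3344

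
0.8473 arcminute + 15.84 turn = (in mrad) 9.953e+04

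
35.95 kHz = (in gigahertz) 3.595e-05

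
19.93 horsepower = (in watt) 1.486e+04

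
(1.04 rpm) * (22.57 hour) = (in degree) 5.07e+05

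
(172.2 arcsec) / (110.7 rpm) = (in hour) 2e-08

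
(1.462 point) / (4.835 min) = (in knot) 3.456e-06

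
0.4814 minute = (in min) 0.4814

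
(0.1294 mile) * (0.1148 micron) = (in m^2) 2.391e-05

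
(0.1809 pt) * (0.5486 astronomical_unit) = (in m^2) 5.237e+06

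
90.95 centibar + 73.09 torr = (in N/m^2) 1.007e+05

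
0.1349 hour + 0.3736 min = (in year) 1.611e-05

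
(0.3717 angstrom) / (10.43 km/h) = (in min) 2.138e-13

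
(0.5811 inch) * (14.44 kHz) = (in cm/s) 2.131e+04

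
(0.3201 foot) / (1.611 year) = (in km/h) 6.914e-09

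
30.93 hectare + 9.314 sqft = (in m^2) 3.093e+05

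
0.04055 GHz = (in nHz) 4.055e+16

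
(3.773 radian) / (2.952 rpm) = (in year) 3.87e-07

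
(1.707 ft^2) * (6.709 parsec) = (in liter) 3.283e+19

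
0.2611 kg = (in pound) 0.5756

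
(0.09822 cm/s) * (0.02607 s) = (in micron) 25.61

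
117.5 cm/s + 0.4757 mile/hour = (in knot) 2.697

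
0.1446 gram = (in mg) 144.6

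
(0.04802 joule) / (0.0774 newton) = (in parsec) 2.011e-17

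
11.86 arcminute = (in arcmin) 11.86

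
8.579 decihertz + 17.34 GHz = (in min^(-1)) 1.04e+12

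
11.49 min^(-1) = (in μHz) 1.915e+05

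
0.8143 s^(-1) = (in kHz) 0.0008143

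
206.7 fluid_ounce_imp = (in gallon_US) 1.551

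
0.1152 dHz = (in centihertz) 1.152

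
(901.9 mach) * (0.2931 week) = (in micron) 5.444e+16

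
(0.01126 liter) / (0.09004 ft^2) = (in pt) 3.816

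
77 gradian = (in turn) 0.1925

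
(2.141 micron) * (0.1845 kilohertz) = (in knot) 0.0007678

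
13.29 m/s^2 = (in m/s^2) 13.29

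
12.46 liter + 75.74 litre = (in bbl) 0.5548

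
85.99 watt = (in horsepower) 0.1153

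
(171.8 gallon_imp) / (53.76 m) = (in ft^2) 0.1564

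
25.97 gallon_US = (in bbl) 0.6183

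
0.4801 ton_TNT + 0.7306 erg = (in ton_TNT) 0.4801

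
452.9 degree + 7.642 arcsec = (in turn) 1.258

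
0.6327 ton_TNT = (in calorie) 6.327e+08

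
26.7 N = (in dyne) 2.67e+06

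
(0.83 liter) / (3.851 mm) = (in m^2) 0.2155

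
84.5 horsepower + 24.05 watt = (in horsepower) 84.53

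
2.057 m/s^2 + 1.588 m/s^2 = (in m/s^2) 3.645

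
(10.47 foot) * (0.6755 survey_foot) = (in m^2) 0.6571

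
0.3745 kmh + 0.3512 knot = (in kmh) 1.025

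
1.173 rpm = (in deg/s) 7.038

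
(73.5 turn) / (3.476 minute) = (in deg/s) 126.9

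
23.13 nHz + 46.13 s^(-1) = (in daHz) 4.613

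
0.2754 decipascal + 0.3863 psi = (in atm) 0.02629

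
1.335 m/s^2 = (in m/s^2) 1.335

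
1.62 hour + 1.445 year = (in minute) 7.596e+05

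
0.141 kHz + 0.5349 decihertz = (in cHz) 1.411e+04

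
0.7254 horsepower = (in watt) 540.9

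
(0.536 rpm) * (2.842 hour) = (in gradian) 3.656e+04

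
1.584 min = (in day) 0.0011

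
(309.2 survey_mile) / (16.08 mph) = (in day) 0.8012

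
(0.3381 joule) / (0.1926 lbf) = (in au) 2.638e-12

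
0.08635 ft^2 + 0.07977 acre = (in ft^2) 3475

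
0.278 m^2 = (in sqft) 2.992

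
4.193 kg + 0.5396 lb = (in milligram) 4.438e+06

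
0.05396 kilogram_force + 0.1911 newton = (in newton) 0.7203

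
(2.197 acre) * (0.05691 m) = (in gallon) 1.337e+05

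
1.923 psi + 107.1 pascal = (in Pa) 1.337e+04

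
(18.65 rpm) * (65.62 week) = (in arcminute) 2.665e+11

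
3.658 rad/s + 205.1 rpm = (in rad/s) 25.14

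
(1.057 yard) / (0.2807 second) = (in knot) 6.693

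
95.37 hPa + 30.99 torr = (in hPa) 136.7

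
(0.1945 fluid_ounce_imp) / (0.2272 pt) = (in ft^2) 0.7422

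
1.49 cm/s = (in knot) 0.02896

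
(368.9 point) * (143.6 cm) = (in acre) 4.618e-05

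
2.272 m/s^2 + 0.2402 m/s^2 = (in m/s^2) 2.512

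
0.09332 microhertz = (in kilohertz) 9.332e-11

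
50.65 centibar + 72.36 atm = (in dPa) 7.383e+07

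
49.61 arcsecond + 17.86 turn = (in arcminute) 3.858e+05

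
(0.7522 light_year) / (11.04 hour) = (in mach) 5.259e+08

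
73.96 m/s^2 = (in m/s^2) 73.96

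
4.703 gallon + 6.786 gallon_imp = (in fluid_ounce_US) 1645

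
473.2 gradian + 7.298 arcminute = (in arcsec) 1.534e+06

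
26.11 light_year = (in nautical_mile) 1.334e+14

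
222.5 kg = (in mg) 2.225e+08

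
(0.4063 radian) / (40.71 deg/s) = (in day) 6.618e-06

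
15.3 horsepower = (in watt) 1.141e+04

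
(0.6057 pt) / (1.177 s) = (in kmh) 0.0006536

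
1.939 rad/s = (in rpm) 18.52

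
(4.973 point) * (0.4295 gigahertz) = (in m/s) 7.535e+05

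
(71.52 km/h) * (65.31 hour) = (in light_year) 4.937e-10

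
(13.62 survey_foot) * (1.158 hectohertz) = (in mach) 1.412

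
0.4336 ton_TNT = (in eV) 1.132e+28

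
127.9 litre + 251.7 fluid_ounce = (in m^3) 0.1353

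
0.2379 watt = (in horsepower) 0.000319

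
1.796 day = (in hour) 43.1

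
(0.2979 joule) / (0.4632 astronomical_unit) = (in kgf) 4.384e-13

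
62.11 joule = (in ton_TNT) 1.484e-08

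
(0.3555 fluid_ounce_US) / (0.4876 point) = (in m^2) 0.06112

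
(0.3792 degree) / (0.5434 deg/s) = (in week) 1.154e-06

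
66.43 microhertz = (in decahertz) 6.643e-06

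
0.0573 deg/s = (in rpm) 0.00955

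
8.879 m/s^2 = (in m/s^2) 8.879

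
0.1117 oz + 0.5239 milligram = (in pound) 0.006982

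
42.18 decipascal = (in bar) 4.218e-05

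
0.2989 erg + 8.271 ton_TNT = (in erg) 3.461e+17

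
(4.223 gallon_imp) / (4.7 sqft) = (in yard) 0.04808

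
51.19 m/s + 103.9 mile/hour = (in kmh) 351.5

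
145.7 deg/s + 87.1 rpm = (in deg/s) 668.3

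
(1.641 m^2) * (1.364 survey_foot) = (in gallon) 180.2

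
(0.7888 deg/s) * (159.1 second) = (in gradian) 139.4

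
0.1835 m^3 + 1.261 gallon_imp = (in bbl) 1.19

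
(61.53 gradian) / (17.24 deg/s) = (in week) 5.311e-06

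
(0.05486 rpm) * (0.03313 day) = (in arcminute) 5.653e+04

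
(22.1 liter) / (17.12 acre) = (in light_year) 3.372e-23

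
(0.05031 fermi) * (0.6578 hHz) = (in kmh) 1.191e-14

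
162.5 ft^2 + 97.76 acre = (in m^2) 3.956e+05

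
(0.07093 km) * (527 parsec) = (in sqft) 1.242e+22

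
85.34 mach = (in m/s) 2.906e+04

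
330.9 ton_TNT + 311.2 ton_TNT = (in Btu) 2.546e+09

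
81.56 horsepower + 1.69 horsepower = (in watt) 6.208e+04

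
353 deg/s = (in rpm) 58.83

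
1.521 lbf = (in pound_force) 1.521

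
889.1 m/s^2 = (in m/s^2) 889.1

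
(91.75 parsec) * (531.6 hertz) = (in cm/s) 1.505e+23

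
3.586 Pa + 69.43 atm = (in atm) 69.43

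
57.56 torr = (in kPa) 7.674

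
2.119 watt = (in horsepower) 0.002842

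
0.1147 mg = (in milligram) 0.1147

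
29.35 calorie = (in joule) 122.8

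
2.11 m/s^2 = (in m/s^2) 2.11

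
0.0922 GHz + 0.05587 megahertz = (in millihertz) 9.226e+10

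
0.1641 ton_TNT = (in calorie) 1.641e+08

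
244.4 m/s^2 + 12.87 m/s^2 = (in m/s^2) 257.3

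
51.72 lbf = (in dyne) 2.301e+07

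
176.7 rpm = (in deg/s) 1060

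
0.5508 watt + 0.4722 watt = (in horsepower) 0.001372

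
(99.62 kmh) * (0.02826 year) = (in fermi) 2.466e+22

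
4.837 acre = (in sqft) 2.107e+05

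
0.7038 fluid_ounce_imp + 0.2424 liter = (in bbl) 0.00165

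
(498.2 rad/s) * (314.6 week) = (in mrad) 9.479e+13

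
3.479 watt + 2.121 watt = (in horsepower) 0.00751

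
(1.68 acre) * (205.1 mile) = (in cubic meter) 2.244e+09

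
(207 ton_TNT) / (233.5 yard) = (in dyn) 4.056e+14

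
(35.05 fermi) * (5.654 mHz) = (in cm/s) 1.982e-14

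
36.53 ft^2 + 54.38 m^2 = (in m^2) 57.77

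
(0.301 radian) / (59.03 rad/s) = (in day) 5.902e-08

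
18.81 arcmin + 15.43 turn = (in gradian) 6172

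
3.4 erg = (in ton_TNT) 8.126e-17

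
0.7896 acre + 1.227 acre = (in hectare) 0.8161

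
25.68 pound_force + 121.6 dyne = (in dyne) 1.142e+07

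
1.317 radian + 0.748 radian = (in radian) 2.065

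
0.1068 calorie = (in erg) 4.469e+06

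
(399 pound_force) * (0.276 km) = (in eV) 3.057e+24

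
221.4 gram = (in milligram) 2.214e+05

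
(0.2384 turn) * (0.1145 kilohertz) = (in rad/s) 171.5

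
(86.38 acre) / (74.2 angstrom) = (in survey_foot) 1.546e+14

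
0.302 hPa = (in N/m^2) 30.2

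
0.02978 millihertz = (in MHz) 2.978e-11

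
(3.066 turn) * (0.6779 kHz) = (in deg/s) 7.482e+05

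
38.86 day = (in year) 0.1065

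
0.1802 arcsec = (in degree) 5.006e-05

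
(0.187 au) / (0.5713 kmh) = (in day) 2.04e+06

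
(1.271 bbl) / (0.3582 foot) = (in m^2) 1.851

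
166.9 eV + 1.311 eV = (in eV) 168.2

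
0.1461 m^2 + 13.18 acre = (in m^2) 5.334e+04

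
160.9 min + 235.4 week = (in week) 235.4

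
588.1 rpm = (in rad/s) 61.59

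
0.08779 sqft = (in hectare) 8.156e-07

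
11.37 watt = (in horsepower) 0.01525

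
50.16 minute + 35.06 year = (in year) 35.06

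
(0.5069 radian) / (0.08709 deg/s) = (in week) 0.0005514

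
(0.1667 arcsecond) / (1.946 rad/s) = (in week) 6.867e-13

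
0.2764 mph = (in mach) 0.0003629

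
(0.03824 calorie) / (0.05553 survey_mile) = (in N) 0.00179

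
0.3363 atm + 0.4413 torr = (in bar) 0.3413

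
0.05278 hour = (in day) 0.002199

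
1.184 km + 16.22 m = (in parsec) 3.89e-14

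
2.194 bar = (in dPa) 2.194e+06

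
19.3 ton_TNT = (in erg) 8.075e+17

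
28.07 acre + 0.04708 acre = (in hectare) 11.38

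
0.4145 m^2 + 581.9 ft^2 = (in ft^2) 586.4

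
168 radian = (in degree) 9626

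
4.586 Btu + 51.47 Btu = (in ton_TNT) 1.414e-05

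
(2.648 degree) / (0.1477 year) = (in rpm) 9.475e-08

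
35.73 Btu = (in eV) 2.353e+23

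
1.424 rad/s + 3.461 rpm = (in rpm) 17.06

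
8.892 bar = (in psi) 129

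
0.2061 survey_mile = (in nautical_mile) 0.1791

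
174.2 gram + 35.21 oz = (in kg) 1.172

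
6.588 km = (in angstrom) 6.588e+13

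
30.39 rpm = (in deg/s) 182.3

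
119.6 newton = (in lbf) 26.89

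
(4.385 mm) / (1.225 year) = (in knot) 2.206e-10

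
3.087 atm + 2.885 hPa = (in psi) 45.41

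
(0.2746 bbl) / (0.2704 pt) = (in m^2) 457.7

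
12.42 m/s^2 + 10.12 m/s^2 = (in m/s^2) 22.54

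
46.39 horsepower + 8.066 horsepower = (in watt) 4.061e+04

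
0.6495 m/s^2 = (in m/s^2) 0.6495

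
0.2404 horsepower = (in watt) 179.3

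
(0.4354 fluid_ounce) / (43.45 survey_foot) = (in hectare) 9.723e-11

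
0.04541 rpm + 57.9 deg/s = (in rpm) 9.695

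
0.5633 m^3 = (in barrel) 3.543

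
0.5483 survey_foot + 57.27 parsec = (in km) 1.767e+15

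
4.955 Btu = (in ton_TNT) 1.249e-06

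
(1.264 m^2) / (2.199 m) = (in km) 0.0005748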